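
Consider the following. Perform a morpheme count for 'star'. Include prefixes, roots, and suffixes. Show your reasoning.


Decomposition: star (free morpheme) = 1 morpheme(s)

1 morphemes


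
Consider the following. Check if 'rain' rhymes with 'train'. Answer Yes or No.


Rime (stressed vowel + following sounds) of 'rain': -ain = /eɪn/
Rime of 'train': -ain = /eɪn/
/eɪn/ and /eɪn/ are the same ending sound, so the words rhyme.

Yes


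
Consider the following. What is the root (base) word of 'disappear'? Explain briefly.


Remove prefix 'dis' from 'disappear' to get root 'appear'.

appear


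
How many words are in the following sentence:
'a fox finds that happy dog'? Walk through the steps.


Split into words: a | fox | finds | that | happy | dog = 6 words.

6


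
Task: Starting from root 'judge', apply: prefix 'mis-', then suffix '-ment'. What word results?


Step 1: Add prefix 'mis-' to 'judge' = 'misjudge'
Step 2: Add suffix '-ment' to 'misjudge' = 'misjudgment'

misjudgment


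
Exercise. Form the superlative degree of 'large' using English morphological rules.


Apply superlative formation (ends in e: add -st): 'large' -> 'largest'.

largest


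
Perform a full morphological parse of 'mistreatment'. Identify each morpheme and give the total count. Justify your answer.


Step 1: Identify prefix: 'mis' (meaning: wrongly)
Step 2: Identify root: 'treat'
Step 3: Identify suffix(es): 'ment'
Decomposition: mis- (prefix: wrongly) + treat (root) + -ment (suffix: action/result)
Total morphemes: 3

3 morphemes (mis- (prefix: wrongly) + treat (root) + -ment (suffix: action/result))


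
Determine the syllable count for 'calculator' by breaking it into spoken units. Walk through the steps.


Break 'calculator' into syllables: cal-cu-la-tor -> cal | cu | la | tor = 4 syllables

4 syllables


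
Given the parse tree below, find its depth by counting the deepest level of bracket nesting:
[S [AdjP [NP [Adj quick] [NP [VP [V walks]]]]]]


Count bracket nesting levels:
'[' at pos 0: depth = 1
'[' at pos 3: depth = 2
'[' at pos 9: depth = 3
'[' at pos 13: depth = 4
'[' at pos 25: depth = 4
'[' at pos 29: depth = 5
'[' at pos 33: depth = 6
Maximum depth reached: 6

6


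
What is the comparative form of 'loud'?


Apply comparative formation (add -er): 'loud' -> 'louder'.

louder


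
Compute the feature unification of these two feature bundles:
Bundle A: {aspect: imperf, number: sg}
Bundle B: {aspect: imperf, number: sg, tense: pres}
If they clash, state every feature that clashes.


Compare features:
aspect: A=imperf vs B=imperf -> unified: imperf
number: A=sg vs B=sg -> unified: sg
tense: A=_ vs B=pres -> unified: pres
No clashes found.

Unified: {aspect: imperf, number: sg, tense: pres}


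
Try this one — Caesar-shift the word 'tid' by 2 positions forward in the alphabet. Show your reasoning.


Shift each letter by 2: t -> v, i -> k, d -> f. Result: 'vkf'.

vkf


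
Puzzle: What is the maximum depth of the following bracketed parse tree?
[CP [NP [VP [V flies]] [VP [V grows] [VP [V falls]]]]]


Count bracket nesting levels:
'[' at pos 0: depth = 1
'[' at pos 4: depth = 2
'[' at pos 8: depth = 3
'[' at pos 12: depth = 4
'[' at pos 23: depth = 3
'[' at pos 27: depth = 4
'[' at pos 37: depth = 4
'[' at pos 41: depth = 5
Maximum depth reached: 5

5


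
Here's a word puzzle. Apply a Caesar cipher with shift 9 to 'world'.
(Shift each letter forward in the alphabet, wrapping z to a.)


Shift each letter by 9: w -> f, o -> x, r -> a, l -> u, d -> m. Result: 'fxaum'.

fxaum


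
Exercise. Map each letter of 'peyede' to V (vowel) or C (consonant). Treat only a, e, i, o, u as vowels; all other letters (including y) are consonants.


Letter mapping: p = C, e = V, y = C, e = V, d = C, e = V.

CVCVCV


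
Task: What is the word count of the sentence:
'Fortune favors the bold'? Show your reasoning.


Split into words: Fortune | favors | the | bold = 4 words.

4


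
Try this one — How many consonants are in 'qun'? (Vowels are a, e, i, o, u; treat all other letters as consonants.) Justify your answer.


Consonants in 'qun': q, n = 2 consonants.

2


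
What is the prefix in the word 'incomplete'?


The word 'incomplete' = 'in' (prefix) + 'complete' (root). The prefix is 'in'.

in


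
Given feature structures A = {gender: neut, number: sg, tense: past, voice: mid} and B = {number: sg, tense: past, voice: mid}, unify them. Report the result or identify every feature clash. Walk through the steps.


Compare features:
gender: A=neut vs B=_ -> unified: neut
number: A=sg vs B=sg -> unified: sg
tense: A=past vs B=past -> unified: past
voice: A=mid vs B=mid -> unified: mid
No clashes found.

Unified: {gender: neut, number: sg, tense: past, voice: mid}


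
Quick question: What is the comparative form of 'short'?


Apply comparative formation (add -er): 'short' -> 'shorter'.

shorter


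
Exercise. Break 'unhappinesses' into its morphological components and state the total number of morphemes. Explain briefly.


Step 1: Identify prefix: 'un' (meaning: not/reverse)
Step 2: Identify root: 'happy'
Step 3: Identify suffix(es): 'ness, es'
Decomposition: un- (prefix: not/reverse) + happy (root) + -ness (suffix: state of) + -es (plural)
Total morphemes: 4

4 morphemes (un- (prefix: not/reverse) + happy (root) + -ness (suffix: state of) + -es (plural))


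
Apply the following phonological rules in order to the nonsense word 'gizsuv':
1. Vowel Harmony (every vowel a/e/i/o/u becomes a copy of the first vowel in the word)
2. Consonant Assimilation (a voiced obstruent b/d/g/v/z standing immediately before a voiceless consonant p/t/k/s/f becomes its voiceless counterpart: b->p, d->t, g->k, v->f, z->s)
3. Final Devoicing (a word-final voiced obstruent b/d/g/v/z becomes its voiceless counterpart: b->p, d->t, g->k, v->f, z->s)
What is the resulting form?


Starting form: 'gizsuv'
Rule 1: Vowel Harmony: all vowels become 'i' (matching first vowel). 'gizsuv' -> 'gizsiv'
Rule 2: Consonant Assimilation: voiced obstruent before voiceless consonant becomes voiceless ('zs' -> 'ss'). 'gizsiv' -> 'gissiv'
Rule 3: Final Devoicing: word-final voiced obstruent 'v' becomes voiceless 'f'. 'gissiv' -> 'gissif'
Final form: 'gissif'

gissif


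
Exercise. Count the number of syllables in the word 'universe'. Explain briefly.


Break 'universe' into syllables: u-ni-verse -> u | ni | verse = 3 syllables

3 syllables


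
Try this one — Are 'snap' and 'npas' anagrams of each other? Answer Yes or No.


Sorted letters of 'snap': 'anps'
Sorted letters of 'npas': 'anps'
They match.

Yes


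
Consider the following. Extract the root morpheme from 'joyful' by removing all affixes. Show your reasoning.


Remove suffix '-ful' from 'joyful' to get root 'joy'.

joy


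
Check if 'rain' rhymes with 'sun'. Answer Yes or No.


Rime (stressed vowel + following sounds) of 'rain': -ain = /eɪn/
Rime of 'sun': -un = /ʌn/
/eɪn/ and /ʌn/ are different ending sounds, so the words do not rhyme.

No


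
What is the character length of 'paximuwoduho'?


Spell out 'paximuwoduho' and number each letter: p(1), a(2), x(3), i(4), m(5), u(6), w(7), o(8), d(9), u(10), h(11), o(12). Total: 12 letters.

12


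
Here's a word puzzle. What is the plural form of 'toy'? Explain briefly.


Apply rule: Add -s. 'toy' becomes 'toys'.

toys


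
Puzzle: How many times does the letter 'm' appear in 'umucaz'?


Letter 'm' in 'umucaz': found at position(s) 2 = 1 occurrence(s).

1


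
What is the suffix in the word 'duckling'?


The word 'duckling' = 'duck' (root) + '-ling' (suffix). The suffix is '-ling'.

ling


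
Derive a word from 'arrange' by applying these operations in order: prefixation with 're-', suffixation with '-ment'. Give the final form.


Step 1: Add prefix 're-' to 'arrange' = 'rearrange'
Step 2: Add suffix '-ment' to 'rearrange' = 'rearrangement'

rearrangement


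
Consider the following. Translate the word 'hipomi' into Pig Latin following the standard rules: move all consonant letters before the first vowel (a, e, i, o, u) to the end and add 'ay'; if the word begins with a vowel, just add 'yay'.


'hipomi': move consonant cluster 'h' to end and add 'ay': 'ipomihay'.

ipomihay


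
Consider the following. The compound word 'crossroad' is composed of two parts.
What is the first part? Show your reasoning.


Split 'crossroad' into 'cross' + 'road'. The first part is 'cross'.

cross


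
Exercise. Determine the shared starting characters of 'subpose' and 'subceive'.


Compare from the start: 3 characters match: 'sub'. Mismatch at position 4: 'p' vs 'c'.

sub


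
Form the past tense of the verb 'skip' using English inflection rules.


Apply rule: Double final consonant and add -ed. 'skip' becomes 'skipped'.

skipped


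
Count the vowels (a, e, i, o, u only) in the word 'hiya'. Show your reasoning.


Vowels in 'hiya': i, a = 2 vowels.

2


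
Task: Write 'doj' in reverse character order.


Reverse 'doj' character by character: 'jod'.

jod


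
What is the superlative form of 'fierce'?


Apply superlative formation (ends in e: add -st): 'fierce' -> 'fiercest'.

fiercest


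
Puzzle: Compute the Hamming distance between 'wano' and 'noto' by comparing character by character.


Alignment:
Position 1: 'w' vs 'n' = DIFFER
Position 2: 'a' vs 'o' = DIFFER
Position 3: 'n' vs 't' = DIFFER
Position 4: 'o' vs 'o' = match
Total differences: 3

3


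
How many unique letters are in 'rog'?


Unique letters in 'rog': {g, o, r} = 3 distinct letters.

3


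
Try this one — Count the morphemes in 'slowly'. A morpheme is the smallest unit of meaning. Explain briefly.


Decomposition: slow (root) + -ly (suffix) = 2 morpheme(s)

2 morphemes


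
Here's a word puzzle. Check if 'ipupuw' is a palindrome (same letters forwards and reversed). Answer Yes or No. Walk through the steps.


Forward: 'ipupuw'
Reversed: 'wupupi'
They differ.

No


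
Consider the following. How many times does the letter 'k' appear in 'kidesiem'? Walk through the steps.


Letter 'k' in 'kidesiem': found at position(s) 1 = 1 occurrence(s).

1


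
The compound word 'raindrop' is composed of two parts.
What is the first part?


Split 'raindrop' into 'rain' + 'drop'. The first part is 'rain'.

rain


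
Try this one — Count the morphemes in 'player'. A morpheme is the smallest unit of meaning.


Decomposition: play (root) + -er (suffix) = 2 morpheme(s)

2 morphemes


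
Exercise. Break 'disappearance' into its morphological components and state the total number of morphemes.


Step 1: Identify prefix: 'dis' (meaning: not/apart)
Step 2: Identify root: 'appear'
Step 3: Identify suffix(es): 'ance'
Decomposition: dis- (prefix: not/apart) + appear (root) + -ance (suffix: state/act)
Total morphemes: 3

3 morphemes (dis- (prefix: not/apart) + appear (root) + -ance (suffix: state/act))


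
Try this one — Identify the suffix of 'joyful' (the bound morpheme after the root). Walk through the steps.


The word 'joyful' = 'joy' (root) + '-ful' (suffix). The suffix is '-ful'.

ful


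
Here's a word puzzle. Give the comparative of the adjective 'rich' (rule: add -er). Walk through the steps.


Apply comparative formation (add -er): 'rich' -> 'richer'.

richer


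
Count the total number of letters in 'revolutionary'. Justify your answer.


Spell out 'revolutionary' and number each letter: r(1), e(2), v(3), o(4), l(5), u(6), t(7), i(8), o(9), n(10), a(11), r(12), y(13). Total: 13 letters.

13


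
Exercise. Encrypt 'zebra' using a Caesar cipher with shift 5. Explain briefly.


Shift each letter by 5: z -> e, e -> j, b -> g, r -> w, a -> f. Result: 'ejgwf'.

ejgwf


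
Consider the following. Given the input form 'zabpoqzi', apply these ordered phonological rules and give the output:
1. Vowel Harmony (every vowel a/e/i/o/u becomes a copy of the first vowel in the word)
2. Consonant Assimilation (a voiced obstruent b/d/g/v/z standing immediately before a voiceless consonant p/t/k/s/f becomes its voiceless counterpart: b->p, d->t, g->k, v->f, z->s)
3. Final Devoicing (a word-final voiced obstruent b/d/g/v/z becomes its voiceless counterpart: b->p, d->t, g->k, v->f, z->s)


Starting form: 'zabpoqzi'
Rule 1: Vowel Harmony: all vowels become 'a' (matching first vowel). 'zabpoqzi' -> 'zabpaqza'
Rule 2: Consonant Assimilation: voiced obstruent before voiceless consonant becomes voiceless ('bp' -> 'pp'). 'zabpaqza' -> 'zappaqza'
Rule 3: Final Devoicing: the word ends in the vowel 'a', not a consonant. No change.
Final form: 'zappaqza'

zappaqza


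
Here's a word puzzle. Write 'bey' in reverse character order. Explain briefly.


Reverse 'bey' character by character: 'yeb'.

yeb


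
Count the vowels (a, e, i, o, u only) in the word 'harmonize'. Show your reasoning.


Vowels in 'harmonize': a, o, i, e = 4 vowels.

4


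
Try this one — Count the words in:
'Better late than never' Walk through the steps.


Split into words: Better | late | than | never = 4 words.

4


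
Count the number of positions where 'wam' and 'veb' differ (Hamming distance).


Alignment:
Position 1: 'w' vs 'v' = DIFFER
Position 2: 'a' vs 'e' = DIFFER
Position 3: 'm' vs 'b' = DIFFER
Total differences: 3

3


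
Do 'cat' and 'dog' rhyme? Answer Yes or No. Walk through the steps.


Rime (stressed vowel + following sounds) of 'cat': -at = /æt/
Rime of 'dog': -og = /ɒg/
/æt/ and /ɒg/ are different ending sounds, so the words do not rhyme.

No


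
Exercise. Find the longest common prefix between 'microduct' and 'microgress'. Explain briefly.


Compare from the start: 5 characters match: 'micro'. Mismatch at position 6: 'd' vs 'g'.

micro


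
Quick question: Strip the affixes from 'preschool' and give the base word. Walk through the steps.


Remove prefix 'pre' from 'preschool' to get root 'school'.

school


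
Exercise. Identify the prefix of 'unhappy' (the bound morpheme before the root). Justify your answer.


The word 'unhappy' = 'un' (prefix) + 'happy' (root). The prefix is 'un'.

un


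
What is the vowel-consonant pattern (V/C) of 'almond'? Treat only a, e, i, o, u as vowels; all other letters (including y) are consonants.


Letter mapping: a = V, l = C, m = C, o = V, n = C, d = C.

VCCVCC


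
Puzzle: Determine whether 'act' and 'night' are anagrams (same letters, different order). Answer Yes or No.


Sorted letters of 'act': 'act'
Sorted letters of 'night': 'ghint'
They do not match.

No


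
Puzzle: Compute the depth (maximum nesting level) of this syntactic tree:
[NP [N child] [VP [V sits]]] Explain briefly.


Count bracket nesting levels:
'[' at pos 0: depth = 1
'[' at pos 4: depth = 2
'[' at pos 14: depth = 2
'[' at pos 18: depth = 3
Maximum depth reached: 3

3


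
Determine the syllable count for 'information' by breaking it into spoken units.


Break 'information' into syllables: in-for-ma-tion -> in | for | ma | tion = 4 syllables

4 syllables


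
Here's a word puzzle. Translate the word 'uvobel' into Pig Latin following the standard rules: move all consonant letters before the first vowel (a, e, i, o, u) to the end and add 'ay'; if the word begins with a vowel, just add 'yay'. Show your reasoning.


'uvobel' starts with a vowel, so add 'yay': 'uvobelyay'.

uvobelyay


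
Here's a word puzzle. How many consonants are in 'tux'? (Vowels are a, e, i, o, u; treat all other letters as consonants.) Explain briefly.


Consonants in 'tux': t, x = 2 consonants.

2


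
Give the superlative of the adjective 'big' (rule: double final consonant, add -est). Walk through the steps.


Apply superlative formation (double final consonant, add -est): 'big' -> 'biggest'.

biggest


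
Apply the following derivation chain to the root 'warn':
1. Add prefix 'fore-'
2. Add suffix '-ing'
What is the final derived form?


Step 1: Add prefix 'fore-' to 'warn' = 'forewarn'
Step 2: Add suffix '-ing' to 'forewarn' = 'forewarning'

forewarning


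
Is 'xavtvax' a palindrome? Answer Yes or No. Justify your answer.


Forward: 'xavtvax'
Reversed: 'xavtvax'
They are identical.

Yes


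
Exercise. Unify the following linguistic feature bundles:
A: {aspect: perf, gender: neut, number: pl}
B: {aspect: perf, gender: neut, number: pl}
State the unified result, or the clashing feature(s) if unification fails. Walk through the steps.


Compare features:
aspect: A=perf vs B=perf -> unified: perf
gender: A=neut vs B=neut -> unified: neut
number: A=pl vs B=pl -> unified: pl
No clashes found.

Unified: {aspect: perf, gender: neut, number: pl}


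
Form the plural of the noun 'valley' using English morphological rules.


Apply rule: Add -s. 'valley' becomes 'valleys'.

valleys


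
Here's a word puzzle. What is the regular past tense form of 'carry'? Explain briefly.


Apply rule: Change -y to -ied. 'carry' becomes 'carried'.

carried


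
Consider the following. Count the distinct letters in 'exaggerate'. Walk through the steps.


Unique letters in 'exaggerate': {a, e, g, r, t, x} = 6 distinct letters.

6


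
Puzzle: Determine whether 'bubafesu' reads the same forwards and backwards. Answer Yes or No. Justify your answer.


Forward: 'bubafesu'
Reversed: 'usefabub'
They differ.

No


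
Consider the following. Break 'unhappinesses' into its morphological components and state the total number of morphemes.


Step 1: Identify prefix: 'un' (meaning: not/reverse)
Step 2: Identify root: 'happy'
Step 3: Identify suffix(es): 'ness, es'
Decomposition: un- (prefix: not/reverse) + happy (root) + -ness (suffix: state of) + -es (plural)
Total morphemes: 4

4 morphemes (un- (prefix: not/reverse) + happy (root) + -ness (suffix: state of) + -es (plural))


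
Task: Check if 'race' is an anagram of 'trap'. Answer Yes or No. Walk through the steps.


Sorted letters of 'race': 'acer'
Sorted letters of 'trap': 'aprt'
They do not match.

No


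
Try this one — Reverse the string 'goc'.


Reverse 'goc' character by character: 'cog'.

cog


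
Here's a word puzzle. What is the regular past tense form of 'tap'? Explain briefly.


Apply rule: Double final consonant and add -ed. 'tap' becomes 'tapped'.

tapped


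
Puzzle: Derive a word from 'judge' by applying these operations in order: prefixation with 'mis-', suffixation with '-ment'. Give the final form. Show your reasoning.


Step 1: Add prefix 'mis-' to 'judge' = 'misjudge'
Step 2: Add suffix '-ment' to 'misjudge' = 'misjudgment'

misjudgment


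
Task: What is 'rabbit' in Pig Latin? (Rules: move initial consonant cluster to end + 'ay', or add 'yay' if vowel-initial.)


'rabbit': move consonant cluster 'r' to end and add 'ay': 'abbitray'.

abbitray


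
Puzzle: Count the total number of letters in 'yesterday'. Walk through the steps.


Spell out 'yesterday' and number each letter: y(1), e(2), s(3), t(4), e(5), r(6), d(7), a(8), y(9). Total: 9 letters.

9


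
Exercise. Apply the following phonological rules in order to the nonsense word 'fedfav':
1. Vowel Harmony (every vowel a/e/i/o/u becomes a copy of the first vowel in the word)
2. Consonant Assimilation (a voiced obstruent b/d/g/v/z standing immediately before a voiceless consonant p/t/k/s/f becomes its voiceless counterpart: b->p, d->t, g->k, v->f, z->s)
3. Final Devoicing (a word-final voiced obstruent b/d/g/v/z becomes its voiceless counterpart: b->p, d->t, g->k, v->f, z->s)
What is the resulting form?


Starting form: 'fedfav'
Rule 1: Vowel Harmony: all vowels become 'e' (matching first vowel). 'fedfav' -> 'fedfev'
Rule 2: Consonant Assimilation: voiced obstruent before voiceless consonant becomes voiceless ('df' -> 'tf'). 'fedfev' -> 'fetfev'
Rule 3: Final Devoicing: word-final voiced obstruent 'v' becomes voiceless 'f'. 'fetfev' -> 'fetfef'
Final form: 'fetfef'

fetfef


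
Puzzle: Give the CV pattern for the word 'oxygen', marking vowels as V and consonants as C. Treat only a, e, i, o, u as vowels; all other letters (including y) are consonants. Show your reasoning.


Letter mapping: o = V, x = C, y = C, g = C, e = V, n = C.

VCCCVC


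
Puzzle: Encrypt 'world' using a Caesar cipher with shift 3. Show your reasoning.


Shift each letter by 3: w -> z, o -> r, r -> u, l -> o, d -> g. Result: 'zruog'.

zruog


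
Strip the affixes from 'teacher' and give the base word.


Remove suffix '-er' from 'teacher' to get root 'teach'.

teach


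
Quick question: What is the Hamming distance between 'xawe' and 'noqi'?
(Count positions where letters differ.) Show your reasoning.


Alignment:
Position 1: 'x' vs 'n' = DIFFER
Position 2: 'a' vs 'o' = DIFFER
Position 3: 'w' vs 'q' = DIFFER
Position 4: 'e' vs 'i' = DIFFER
Total differences: 4

4


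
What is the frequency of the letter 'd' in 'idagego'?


Letter 'd' in 'idagego': found at position(s) 2 = 1 occurrence(s).

1


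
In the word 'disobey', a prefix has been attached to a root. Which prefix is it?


The word 'disobey' = 'dis' (prefix) + 'obey' (root). The prefix is 'dis'.

dis


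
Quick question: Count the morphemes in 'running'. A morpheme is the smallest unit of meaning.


Decomposition: run (root) + -ing (suffix) = 2 morpheme(s)

2 morphemes


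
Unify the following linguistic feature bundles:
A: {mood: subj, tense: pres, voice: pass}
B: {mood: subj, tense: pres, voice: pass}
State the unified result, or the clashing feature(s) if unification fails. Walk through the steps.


Compare features:
mood: A=subj vs B=subj -> unified: subj
tense: A=pres vs B=pres -> unified: pres
voice: A=pass vs B=pass -> unified: pass
No clashes found.

Unified: {mood: subj, tense: pres, voice: pass}


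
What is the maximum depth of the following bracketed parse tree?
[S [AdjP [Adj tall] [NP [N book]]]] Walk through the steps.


Count bracket nesting levels:
'[' at pos 0: depth = 1
'[' at pos 3: depth = 2
'[' at pos 9: depth = 3
'[' at pos 20: depth = 3
'[' at pos 24: depth = 4
Maximum depth reached: 4

4


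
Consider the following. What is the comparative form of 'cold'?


Apply comparative formation (add -er): 'cold' -> 'colder'.

colder


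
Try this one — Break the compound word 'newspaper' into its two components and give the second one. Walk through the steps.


Split 'newspaper' into 'news' + 'paper'. The second part is 'paper'.

paper


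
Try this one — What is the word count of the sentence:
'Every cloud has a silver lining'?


Split into words: Every | cloud | has | a | silver | lining = 6 words.

6


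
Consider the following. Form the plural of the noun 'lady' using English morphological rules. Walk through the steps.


Apply rule: Change -y to -ies (consonant + y). 'lady' becomes 'ladies'.

ladies


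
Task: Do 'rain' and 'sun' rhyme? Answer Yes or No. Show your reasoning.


Rime (stressed vowel + following sounds) of 'rain': -ain = /eɪn/
Rime of 'sun': -un = /ʌn/
/eɪn/ and /ʌn/ are different ending sounds, so the words do not rhyme.

No


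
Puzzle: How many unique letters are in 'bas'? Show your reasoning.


Unique letters in 'bas': {a, b, s} = 3 distinct letters.

3


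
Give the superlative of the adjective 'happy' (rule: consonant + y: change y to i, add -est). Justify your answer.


Apply superlative formation (consonant + y: change y to i, add -est): 'happy' -> 'happiest'.

happiest


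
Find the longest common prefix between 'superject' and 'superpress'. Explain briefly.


Compare from the start: 5 characters match: 'super'. Mismatch at position 6: 'j' vs 'p'.

super


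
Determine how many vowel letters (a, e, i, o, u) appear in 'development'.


Vowels in 'development': e, e, o, e = 4 vowels.

4


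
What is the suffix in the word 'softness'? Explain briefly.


The word 'softness' = 'soft' (root) + '-ness' (suffix). The suffix is '-ness'.

ness


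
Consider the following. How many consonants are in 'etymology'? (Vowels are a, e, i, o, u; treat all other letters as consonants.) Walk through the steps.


Consonants in 'etymology': t, y, m, l, g, y = 6 consonants.

6


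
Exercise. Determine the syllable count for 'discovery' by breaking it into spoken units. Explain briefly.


Break 'discovery' into syllables: dis-cov-er-y -> dis | cov | er | y = 4 syllables

4 syllables


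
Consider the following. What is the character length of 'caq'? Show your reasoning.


Spell out 'caq' and number each letter: c(1), a(2), q(3). Total: 3 letters.

3


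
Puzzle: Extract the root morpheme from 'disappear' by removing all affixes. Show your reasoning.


Remove prefix 'dis' from 'disappear' to get root 'appear'.

appear


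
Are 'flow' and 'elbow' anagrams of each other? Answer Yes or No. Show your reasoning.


Sorted letters of 'flow': 'flow'
Sorted letters of 'elbow': 'below'
They do not match.

No


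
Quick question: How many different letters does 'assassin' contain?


Unique letters in 'assassin': {a, i, n, s} = 4 distinct letters.

4


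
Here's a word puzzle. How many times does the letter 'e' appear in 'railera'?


Letter 'e' in 'railera': found at position(s) 5 = 1 occurrence(s).

1


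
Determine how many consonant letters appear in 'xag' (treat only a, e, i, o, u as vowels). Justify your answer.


Consonants in 'xag': x, g = 2 consonants.

2


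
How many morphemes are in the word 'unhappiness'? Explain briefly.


Decomposition: un- (prefix) + happy (root) + -ness (suffix) = 3 morpheme(s)

3 morphemes


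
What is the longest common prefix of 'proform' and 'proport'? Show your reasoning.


Compare from the start: 3 characters match: 'pro'. Mismatch at position 4: 'f' vs 'p'.

pro


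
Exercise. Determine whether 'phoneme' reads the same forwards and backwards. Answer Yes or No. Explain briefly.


Forward: 'phoneme'
Reversed: 'emenohp'
They differ.

No


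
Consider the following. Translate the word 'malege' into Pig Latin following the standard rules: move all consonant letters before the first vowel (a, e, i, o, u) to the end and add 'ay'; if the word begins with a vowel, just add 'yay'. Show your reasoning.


'malege': move consonant cluster 'm' to end and add 'ay': 'alegemay'.

alegemay


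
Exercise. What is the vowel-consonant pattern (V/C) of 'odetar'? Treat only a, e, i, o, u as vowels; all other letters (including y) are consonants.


Letter mapping: o = V, d = C, e = V, t = C, a = V, r = C.

VCVCVC


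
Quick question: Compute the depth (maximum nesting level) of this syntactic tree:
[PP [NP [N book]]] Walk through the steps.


Count bracket nesting levels:
'[' at pos 0: depth = 1
'[' at pos 4: depth = 2
'[' at pos 8: depth = 3
Maximum depth reached: 3

3


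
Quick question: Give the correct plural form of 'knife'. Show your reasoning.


Apply rule: Change -fe to -ves. 'knife' becomes 'knives'.

knives


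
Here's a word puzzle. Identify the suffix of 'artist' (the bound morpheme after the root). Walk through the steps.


The word 'artist' = 'art' (root) + '-ist' (suffix). The suffix is '-ist'.

ist


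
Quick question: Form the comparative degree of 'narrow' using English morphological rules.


Apply comparative formation (add -er): 'narrow' -> 'narrower'.

narrower


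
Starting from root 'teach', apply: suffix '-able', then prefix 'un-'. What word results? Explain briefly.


Step 1: Add suffix '-able' to 'teach' = 'teachable'
Step 2: Add prefix 'un-' to 'teachable' = 'unteachable'

unteachable


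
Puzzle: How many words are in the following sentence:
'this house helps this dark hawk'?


Split into words: this | house | helps | this | dark | hawk = 6 words.

6


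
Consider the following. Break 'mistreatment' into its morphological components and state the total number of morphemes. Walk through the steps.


Step 1: Identify prefix: 'mis' (meaning: wrongly)
Step 2: Identify root: 'treat'
Step 3: Identify suffix(es): 'ment'
Decomposition: mis- (prefix: wrongly) + treat (root) + -ment (suffix: action/result)
Total morphemes: 3

3 morphemes (mis- (prefix: wrongly) + treat (root) + -ment (suffix: action/result))


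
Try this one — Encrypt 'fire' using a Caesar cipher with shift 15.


Shift each letter by 15: f -> u, i -> x, r -> g, e -> t. Result: 'uxgt'.

uxgt


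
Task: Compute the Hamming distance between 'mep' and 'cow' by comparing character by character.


Alignment:
Position 1: 'm' vs 'c' = DIFFER
Position 2: 'e' vs 'o' = DIFFER
Position 3: 'p' vs 'w' = DIFFER
Total differences: 3

3


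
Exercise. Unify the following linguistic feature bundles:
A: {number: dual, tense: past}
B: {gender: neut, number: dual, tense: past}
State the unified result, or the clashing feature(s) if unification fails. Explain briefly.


Compare features:
gender: A=_ vs B=neut -> unified: neut
number: A=dual vs B=dual -> unified: dual
tense: A=past vs B=past -> unified: past
No clashes found.

Unified: {gender: neut, number: dual, tense: past}


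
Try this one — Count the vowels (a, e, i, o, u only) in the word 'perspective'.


Vowels in 'perspective': e, e, i, e = 4 vowels.

4


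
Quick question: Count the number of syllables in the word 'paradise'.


Break 'paradise' into syllables: par-a-dise -> par | a | dise = 3 syllables

3 syllables


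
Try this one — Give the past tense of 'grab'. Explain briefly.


Apply rule: Double final consonant and add -ed. 'grab' becomes 'grabbed'.

grabbed


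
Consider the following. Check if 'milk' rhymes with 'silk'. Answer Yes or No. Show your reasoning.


Rime (stressed vowel + following sounds) of 'milk': -ilk = /ɪlk/
Rime of 'silk': -ilk = /ɪlk/
/ɪlk/ and /ɪlk/ are the same ending sound, so the words rhyme.

Yes


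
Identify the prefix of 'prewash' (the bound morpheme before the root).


The word 'prewash' = 'pre' (prefix) + 'wash' (root). The prefix is 'pre'.

pre


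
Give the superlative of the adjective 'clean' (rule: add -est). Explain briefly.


Apply superlative formation (add -est): 'clean' -> 'cleanest'.

cleanest


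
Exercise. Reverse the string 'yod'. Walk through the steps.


Reverse 'yod' character by character: 'doy'.

doy


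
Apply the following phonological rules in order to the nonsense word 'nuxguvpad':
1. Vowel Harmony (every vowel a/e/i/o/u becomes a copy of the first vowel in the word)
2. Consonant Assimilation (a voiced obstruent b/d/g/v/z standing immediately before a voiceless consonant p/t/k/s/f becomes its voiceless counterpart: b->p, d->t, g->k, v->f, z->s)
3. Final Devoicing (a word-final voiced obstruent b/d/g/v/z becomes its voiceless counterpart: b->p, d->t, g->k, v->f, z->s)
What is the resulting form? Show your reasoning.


Starting form: 'nuxguvpad'
Rule 1: Vowel Harmony: all vowels become 'u' (matching first vowel). 'nuxguvpad' -> 'nuxguvpud'
Rule 2: Consonant Assimilation: voiced obstruent before voiceless consonant becomes voiceless ('vp' -> 'fp'). 'nuxguvpud' -> 'nuxgufpud'
Rule 3: Final Devoicing: word-final voiced obstruent 'd' becomes voiceless 't'. 'nuxgufpud' -> 'nuxgufput'
Final form: 'nuxgufput'

nuxgufput


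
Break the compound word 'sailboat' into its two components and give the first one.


Split 'sailboat' into 'sail' + 'boat'. The first part is 'sail'.

sail


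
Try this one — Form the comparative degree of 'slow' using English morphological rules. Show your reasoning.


Apply comparative formation (add -er): 'slow' -> 'slower'.

slower


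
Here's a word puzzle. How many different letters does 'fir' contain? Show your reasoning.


Unique letters in 'fir': {f, i, r} = 3 distinct letters.

3


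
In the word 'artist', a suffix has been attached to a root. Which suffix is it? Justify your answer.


The word 'artist' = 'art' (root) + '-ist' (suffix). The suffix is '-ist'.

ist


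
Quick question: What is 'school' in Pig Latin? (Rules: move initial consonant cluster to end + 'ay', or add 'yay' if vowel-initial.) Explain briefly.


'school': move consonant cluster 'sch' to end and add 'ay': 'oolschay'.

oolschay


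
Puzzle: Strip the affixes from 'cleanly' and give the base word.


Remove suffix '-ly' from 'cleanly' to get root 'clean'.

clean


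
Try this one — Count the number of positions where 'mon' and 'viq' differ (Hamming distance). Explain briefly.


Alignment:
Position 1: 'm' vs 'v' = DIFFER
Position 2: 'o' vs 'i' = DIFFER
Position 3: 'n' vs 'q' = DIFFER
Total differences: 3

3


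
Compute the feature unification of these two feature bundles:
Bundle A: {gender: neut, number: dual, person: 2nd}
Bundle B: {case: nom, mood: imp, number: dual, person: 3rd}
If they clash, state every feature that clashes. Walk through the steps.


Compare features:
case: A=_ vs B=nom -> unified: nom
gender: A=neut vs B=_ -> unified: neut
mood: A=_ vs B=imp -> unified: imp
number: A=dual vs B=dual -> unified: dual
person: A=2nd vs B=3rd -> CLASH
Clash detected on feature 'person' (2nd vs 3rd); unification fails.

CLASH on 'person' (2nd vs 3rd)


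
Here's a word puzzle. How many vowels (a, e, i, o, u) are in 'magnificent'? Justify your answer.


Vowels in 'magnificent': a, i, i, e = 4 vowels.

4


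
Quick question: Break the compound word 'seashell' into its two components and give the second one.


Split 'seashell' into 'sea' + 'shell'. The second part is 'shell'.

shell


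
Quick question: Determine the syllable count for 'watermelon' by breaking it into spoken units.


Break 'watermelon' into syllables: wa-ter-mel-on -> wa | ter | mel | on = 4 syllables

4 syllables


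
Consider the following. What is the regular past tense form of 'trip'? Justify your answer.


Apply rule: Double final consonant and add -ed. 'trip' becomes 'tripped'.

tripped


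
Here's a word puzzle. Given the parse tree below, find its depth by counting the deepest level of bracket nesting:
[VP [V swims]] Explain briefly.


Count bracket nesting levels:
'[' at pos 0: depth = 1
'[' at pos 4: depth = 2
Maximum depth reached: 2

2


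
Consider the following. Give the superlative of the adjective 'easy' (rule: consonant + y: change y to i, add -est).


Apply superlative formation (consonant + y: change y to i, add -est): 'easy' -> 'easiest'.

easiest


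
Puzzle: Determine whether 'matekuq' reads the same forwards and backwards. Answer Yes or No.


Forward: 'matekuq'
Reversed: 'quketam'
They differ.

No


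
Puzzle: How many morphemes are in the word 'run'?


Decomposition: run (free morpheme) = 1 morpheme(s)

1 morphemes


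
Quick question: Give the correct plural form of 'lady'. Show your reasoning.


Apply rule: Change -y to -ies (consonant + y). 'lady' becomes 'ladies'.

ladies


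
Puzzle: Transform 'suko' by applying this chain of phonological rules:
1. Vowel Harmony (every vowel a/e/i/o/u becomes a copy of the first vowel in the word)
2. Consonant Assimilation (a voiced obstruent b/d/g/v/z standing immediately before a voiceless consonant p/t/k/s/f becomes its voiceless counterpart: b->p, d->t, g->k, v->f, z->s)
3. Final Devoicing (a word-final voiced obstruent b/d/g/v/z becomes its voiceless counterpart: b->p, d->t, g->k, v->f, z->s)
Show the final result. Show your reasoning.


Starting form: 'suko'
Rule 1: Vowel Harmony: all vowels become 'u' (matching first vowel). 'suko' -> 'suku'
Rule 2: Consonant Assimilation: no voiced obstruent (b/d/g/v/z) stands immediately before a voiceless consonant (p/t/k/s/f). No change.
Rule 3: Final Devoicing: the word ends in the vowel 'u', not a consonant. No change.
Final form: 'suku'

suku


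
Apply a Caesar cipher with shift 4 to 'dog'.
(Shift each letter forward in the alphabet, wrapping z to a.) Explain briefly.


Shift each letter by 4: d -> h, o -> s, g -> k. Result: 'hsk'.

hsk


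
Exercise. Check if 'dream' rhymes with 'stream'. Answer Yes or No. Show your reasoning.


Rime (stressed vowel + following sounds) of 'dream': -eam = /iːm/
Rime of 'stream': -eam = /iːm/
/iːm/ and /iːm/ are the same ending sound, so the words rhyme.

Yes


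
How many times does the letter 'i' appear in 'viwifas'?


Letter 'i' in 'viwifas': found at position(s) 2, 4 = 2 occurrence(s).

2


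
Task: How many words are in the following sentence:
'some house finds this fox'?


Split into words: some | house | finds | this | fox = 5 words.

5


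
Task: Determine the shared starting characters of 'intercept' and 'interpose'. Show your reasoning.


Compare from the start: 5 characters match: 'inter'. Mismatch at position 6: 'c' vs 'p'.

inter


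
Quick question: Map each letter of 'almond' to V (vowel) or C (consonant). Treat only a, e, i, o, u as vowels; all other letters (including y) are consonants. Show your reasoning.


Letter mapping: a = V, l = C, m = C, o = V, n = C, d = C.

VCCVCC


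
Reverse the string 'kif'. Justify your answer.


Reverse 'kif' character by character: 'fik'.

fik


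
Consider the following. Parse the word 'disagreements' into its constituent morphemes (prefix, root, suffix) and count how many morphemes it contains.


Step 1: Identify prefix: 'dis' (meaning: not/apart)
Step 2: Identify root: 'agree'
Step 3: Identify suffix(es): 'ment, s'
Decomposition: dis- (prefix: not/apart) + agree (root) + -ment (suffix: action/result) + -s (plural)
Total morphemes: 4

4 morphemes (dis- (prefix: not/apart) + agree (root) + -ment (suffix: action/result) + -s (plural))


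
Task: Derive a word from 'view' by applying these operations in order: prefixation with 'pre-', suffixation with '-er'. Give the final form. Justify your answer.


Step 1: Add prefix 'pre-' to 'view' = 'preview'
Step 2: Add suffix '-er' to 'preview' = 'previewer'

previewer


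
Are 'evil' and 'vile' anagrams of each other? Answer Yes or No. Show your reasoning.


Sorted letters of 'evil': 'eilv'
Sorted letters of 'vile': 'eilv'
They match.

Yes


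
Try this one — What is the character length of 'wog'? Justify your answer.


Spell out 'wog' and number each letter: w(1), o(2), g(3). Total: 3 letters.

3


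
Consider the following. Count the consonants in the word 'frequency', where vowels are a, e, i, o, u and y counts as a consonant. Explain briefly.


Consonants in 'frequency': f, r, q, n, c, y = 6 consonants.

6


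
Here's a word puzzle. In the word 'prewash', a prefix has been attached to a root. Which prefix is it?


The word 'prewash' = 'pre' (prefix) + 'wash' (root). The prefix is 'pre'.

pre


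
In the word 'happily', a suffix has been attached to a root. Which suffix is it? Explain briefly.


The word 'happily' = 'happy' (root) + '-ly' (suffix). The suffix is '-ly'.

ly


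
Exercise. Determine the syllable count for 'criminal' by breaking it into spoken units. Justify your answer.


Break 'criminal' into syllables: crim-i-nal -> crim | i | nal = 3 syllables

3 syllables


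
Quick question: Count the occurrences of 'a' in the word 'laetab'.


Letter 'a' in 'laetab': found at position(s) 2, 5 = 2 occurrence(s).

2


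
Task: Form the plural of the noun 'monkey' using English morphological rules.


Apply rule: Add -s. 'monkey' becomes 'monkeys'.

monkeys


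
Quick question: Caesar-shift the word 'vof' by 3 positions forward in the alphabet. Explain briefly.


Shift each letter by 3: v -> y, o -> r, f -> i. Result: 'yri'.

yri


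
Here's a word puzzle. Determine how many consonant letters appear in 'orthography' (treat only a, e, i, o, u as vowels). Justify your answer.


Consonants in 'orthography': r, t, h, g, r, p, h, y = 8 consonants.

8
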